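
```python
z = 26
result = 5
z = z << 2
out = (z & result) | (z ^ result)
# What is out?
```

Trace:
`z = 26` → z = 26
`result = 5` → result = 5
`z = z << 2` → z = 104
`out = (z & result) | (z ^ result)` → out = 109
So out = 109

Answer: 109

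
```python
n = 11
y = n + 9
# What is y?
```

Trace:
`n = 11` → n = 11
`y = n + 9` → y = 20
So y = 20

Answer: 20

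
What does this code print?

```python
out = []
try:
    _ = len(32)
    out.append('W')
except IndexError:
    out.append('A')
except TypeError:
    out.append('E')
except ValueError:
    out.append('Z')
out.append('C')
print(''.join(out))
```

Execution trace: 'E' (except TypeError) → 'C' (after the try/except). Output: EC

Answer: EC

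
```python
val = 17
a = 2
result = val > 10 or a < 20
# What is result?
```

Trace:
`val = 17` → val = 17
`a = 2` → a = 2
`result = val > 10 or a < 20` → result = True
So result = True

Answer: True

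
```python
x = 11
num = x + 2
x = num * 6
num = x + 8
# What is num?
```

Trace:
`x = 11` → x = 11
`num = x + 2` → num = 13
`x = num * 6` → x = 78
`num = x + 8` → num = 86
So num = 86

Answer: 86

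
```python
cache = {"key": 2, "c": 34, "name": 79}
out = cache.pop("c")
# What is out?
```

Trace:
`cache = {"key": 2, "c": 34, "name": 79}` → cache = {'key': 2, 'c': 34, 'name': 79}
`out = cache.pop("c")` → cache = {'key': 2, 'name': 79}; out = 34
So out = 34

Answer: 34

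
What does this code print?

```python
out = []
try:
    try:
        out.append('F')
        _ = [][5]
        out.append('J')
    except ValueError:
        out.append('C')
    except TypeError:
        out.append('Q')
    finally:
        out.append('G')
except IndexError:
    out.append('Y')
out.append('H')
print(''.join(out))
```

Execution trace: 'F' (try body) → 'G' (finally) → 'Y' (outer except IndexError) → 'H' (after the try/except). Output: FGYH

Answer: FGYH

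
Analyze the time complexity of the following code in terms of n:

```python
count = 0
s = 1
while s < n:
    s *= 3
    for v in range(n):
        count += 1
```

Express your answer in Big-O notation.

Each loop level contributes: log n × n. Multiplying the contributions gives O(n log n).

Answer: O(n log n)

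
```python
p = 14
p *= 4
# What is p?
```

Trace:
`p = 14` → p = 14
`p *= 4` → p = 56
So p = 56

Answer: 56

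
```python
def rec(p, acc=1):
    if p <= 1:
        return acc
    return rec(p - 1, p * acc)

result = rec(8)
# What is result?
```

Accumulator trace (n, acc): (8, 1) -> (7, 8) -> (6, 56) -> (5, 336) -> (4, 1680) -> (3, 6720) -> (2, 20160) -> (1, 40320) -> return 40320

Answer: 40320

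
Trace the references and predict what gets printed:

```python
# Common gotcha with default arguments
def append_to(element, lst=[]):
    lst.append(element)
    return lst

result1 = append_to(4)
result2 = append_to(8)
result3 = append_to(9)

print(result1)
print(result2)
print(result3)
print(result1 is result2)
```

Key concept: mutable default argument gotcha.
Step by step:
`result1 = append_to(4)` → result1 = [4]
`result2 = append_to(8)` → result1 = [4, 8] (same object as result2); result2 = [4, 8] (same object as result1)
`result3 = append_to(9)` → result1 = [4, 8, 9] (same object as result2, result3); result2 = [4, 8, 9] (same object as result1, result3); result3 = [4, 8, 9] (same object as result1, result2)
`print(result1)` → prints [4, 8, 9]
`print(result2)` → prints [4, 8, 9]
`print(result3)` → prints [4, 8, 9]
`print(result1 is result2)` → prints True

Answer:
[4, 8, 9]
[4, 8, 9]
[4, 8, 9]
True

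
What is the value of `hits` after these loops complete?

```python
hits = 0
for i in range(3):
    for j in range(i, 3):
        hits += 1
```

Upper triangle: 3 + 2 + ... + 1
`hits` takes the values: 0 → 1 → 2 → 3 → 4 → 5 → 6

Answer: 6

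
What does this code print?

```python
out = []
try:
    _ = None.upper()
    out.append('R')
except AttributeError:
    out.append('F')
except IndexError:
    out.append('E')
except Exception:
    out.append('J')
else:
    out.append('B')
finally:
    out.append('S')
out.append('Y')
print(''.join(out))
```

Execution trace: 'F' (except AttributeError) → 'S' (finally) → 'Y' (after the try/except). Output: FSY

Answer: FSY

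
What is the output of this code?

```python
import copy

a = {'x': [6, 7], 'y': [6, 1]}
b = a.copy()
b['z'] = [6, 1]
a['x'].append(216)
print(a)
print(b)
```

Key concept: shallow copy of dict with mutable values.
Step by step:
`a = {'x': [6, 7], 'y': [6, 1]}` → a = {'x': [6, 7], 'y': [6, 1]}
`b = a.copy()` → b = {'x': [6, 7], 'y': [6, 1]}
`b['z'] = [6, 1]` → b = {'x': [6, 7], 'y': [6, 1], 'z': [6, 1]}
`a['x'].append(216)` → a = {'x': [6, 7, 216], 'y': [6, 1]}; b = {'x': [6, 7, 216], 'y': [6, 1], 'z': [6, 1]}
`print(a)` → prints {'x': [6, 7, 216], 'y': [6, 1]}
`print(b)` → prints {'x': [6, 7, 216], 'y': [6, 1], 'z': [6, 1]}

Answer:
{'x': [6, 7, 216], 'y': [6, 1]}
{'x': [6, 7, 216], 'y': [6, 1], 'z': [6, 1]}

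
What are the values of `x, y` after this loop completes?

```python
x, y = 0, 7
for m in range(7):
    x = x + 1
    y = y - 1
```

x goes 0→7, y goes 7→0
`x, y` takes the values: (0, 7) → (1, 7) → (1, 6) → (2, 6) → (2, 5) → (3, 5) → (3, 4) → (4, 4) → (4, 3) → (5, 3) → (5, 2) → (6, 2) → (6, 1) → (7, 1) → (7, 0)

Answer: 7, 0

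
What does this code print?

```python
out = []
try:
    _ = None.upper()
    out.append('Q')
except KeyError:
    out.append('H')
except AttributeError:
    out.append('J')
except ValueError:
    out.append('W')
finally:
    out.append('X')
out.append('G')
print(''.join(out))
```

Execution trace: 'J' (except AttributeError) → 'X' (finally) → 'G' (after the try/except). Output: JXG

Answer: JXG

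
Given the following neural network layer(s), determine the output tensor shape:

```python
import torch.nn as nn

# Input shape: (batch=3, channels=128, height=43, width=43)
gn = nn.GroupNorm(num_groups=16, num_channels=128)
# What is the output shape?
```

Input: (3, 128, 43, 43) -> Output: (3, 128, 43, 43)

Answer: (3, 128, 43, 43)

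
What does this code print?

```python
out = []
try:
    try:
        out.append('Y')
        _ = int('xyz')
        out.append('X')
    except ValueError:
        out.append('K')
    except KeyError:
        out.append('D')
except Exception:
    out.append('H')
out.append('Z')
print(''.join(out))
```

Execution trace: 'Y' (inner try body) → 'K' (inner except ValueError) → 'Z' (after the try/except). Output: YKZ

Answer: YKZ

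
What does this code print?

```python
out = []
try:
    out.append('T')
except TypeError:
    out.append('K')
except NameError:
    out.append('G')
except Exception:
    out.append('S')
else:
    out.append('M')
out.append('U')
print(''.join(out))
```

Execution trace: 'T' (try body, no exception) → 'M' (else) → 'U' (after the try/except). Output: TMU

Answer: TMU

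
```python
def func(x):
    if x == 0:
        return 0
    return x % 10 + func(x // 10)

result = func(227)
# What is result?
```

Sum of digits of 227: 7 + 2 + 2 = 11

Answer: 11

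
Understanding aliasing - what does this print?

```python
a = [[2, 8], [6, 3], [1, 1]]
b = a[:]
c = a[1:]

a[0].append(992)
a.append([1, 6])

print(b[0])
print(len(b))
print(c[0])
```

Key concept: slice with nested mutation.
Step by step:
`a = [[2, 8], [6, 3], [1, 1]]` → a = [[2, 8], [6, 3], [1, 1]]
`b = a[:]` → b = [[2, 8], [6, 3], [1, 1]]
`c = a[1:]` → c = [[6, 3], [1, 1]]
`a[0].append(992)` → a = [[2, 8, 992], [6, 3], [1, 1]]; b = [[2, 8, 992], [6, 3], [1, 1]]
`a.append([1, 6])` → a = [[2, 8, 992], [6, 3], [1, 1], [1, 6]]
`print(b[0])` → prints [2, 8, 992]
`print(len(b))` → prints 3
`print(c[0])` → prints [6, 3]

Answer:
[2, 8, 992]
3
[6, 3]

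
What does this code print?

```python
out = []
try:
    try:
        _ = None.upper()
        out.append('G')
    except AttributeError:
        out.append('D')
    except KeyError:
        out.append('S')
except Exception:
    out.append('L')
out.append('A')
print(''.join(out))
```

Execution trace: 'D' (inner except AttributeError) → 'A' (after the try/except). Output: DA

Answer: DA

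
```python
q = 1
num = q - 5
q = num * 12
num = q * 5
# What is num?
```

Trace:
`q = 1` → q = 1
`num = q - 5` → num = -4
`q = num * 12` → q = -48
`num = q * 5` → num = -240
So num = -240

Answer: -240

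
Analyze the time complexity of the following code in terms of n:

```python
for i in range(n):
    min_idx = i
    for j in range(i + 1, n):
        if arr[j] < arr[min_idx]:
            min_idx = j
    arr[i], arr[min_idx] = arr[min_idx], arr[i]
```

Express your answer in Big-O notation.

This is Selection sort. Time complexity: O(n²).

Answer: O(n²)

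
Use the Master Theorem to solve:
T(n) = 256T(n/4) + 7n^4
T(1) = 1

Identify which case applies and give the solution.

a=256, b=4, f(n)=7n^4. log_4(256) = 4. Since c=4 = 4, Case 2 applies: T(n) = Θ(n^log_b(a) · log n) = O(n^4 log n).

Answer: O(n^4 log n) - Case 2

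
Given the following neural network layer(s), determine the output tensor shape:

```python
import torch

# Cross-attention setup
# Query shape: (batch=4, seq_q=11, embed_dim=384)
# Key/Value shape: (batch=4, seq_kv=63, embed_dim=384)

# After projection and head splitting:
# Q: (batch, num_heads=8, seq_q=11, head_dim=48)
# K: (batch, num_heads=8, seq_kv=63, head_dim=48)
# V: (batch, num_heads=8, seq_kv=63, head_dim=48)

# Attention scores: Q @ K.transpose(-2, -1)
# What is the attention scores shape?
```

Input: (4, 11, 384) -> Output: (4, 8, 11, 63)

Answer: (4, 8, 11, 63)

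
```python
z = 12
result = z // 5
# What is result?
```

Trace:
`z = 12` → z = 12
`result = z // 5` → result = 2
So result = 2

Answer: 2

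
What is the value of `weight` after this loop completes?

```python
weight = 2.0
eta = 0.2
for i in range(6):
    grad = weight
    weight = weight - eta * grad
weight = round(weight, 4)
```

Gradient descent: w = 2.0 * (1 - 0.2)^6
`weight` takes the values: 2.0 → 1.6 → 1.28 → 1.024 → 0.8192 → 0.65536 → 0.524288 → 0.5243

Answer: 0.5243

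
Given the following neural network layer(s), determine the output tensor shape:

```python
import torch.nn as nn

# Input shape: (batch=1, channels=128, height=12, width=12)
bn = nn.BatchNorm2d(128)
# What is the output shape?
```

Input: (1, 128, 12, 12) -> Output: (1, 128, 12, 12)

Answer: (1, 128, 12, 12)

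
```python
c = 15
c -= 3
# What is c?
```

Trace:
`c = 15` → c = 15
`c -= 3` → c = 12
So c = 12

Answer: 12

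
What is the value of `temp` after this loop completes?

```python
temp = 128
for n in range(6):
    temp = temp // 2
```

Halve 6 times: 128 // 2^6 = 2
`temp` takes the values: 128 → 64 → 32 → 16 → 8 → 4 → 2

Answer: 2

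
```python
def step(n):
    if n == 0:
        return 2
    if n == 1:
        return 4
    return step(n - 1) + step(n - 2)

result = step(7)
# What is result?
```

Build up from base cases: step(0)=2, step(1)=4, step(2)=6, step(3)=10, step(4)=16, step(5)=26, step(6)=42, ..., step(7)=68

Answer: 68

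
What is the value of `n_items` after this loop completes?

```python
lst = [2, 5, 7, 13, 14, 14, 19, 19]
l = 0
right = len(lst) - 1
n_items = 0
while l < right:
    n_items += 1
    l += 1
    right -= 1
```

Iterations until pointers meet (list length 8)
`n_items` takes the values: 0 → 1 → 2 → 3 → 4

Answer: 4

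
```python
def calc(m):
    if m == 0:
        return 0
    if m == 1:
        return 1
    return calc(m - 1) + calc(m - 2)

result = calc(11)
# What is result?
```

Build up from base cases: calc(0)=0, calc(1)=1, calc(2)=1, calc(3)=2, calc(4)=3, calc(5)=5, calc(6)=8, ..., calc(11)=89

Answer: 89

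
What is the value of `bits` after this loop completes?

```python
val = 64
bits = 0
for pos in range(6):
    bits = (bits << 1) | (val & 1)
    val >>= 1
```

Reverse lowest 6 bits of 64
`bits` takes the values: 0

Answer: 0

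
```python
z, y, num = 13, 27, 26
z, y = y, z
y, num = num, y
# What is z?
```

Trace:
`z, y, num = 13, 27, 26` → z = 13; y = 27; num = 26
`z, y = y, z` → z = 27; y = 13
`y, num = num, y` → y = 26; num = 13
So z = 27

Answer: 27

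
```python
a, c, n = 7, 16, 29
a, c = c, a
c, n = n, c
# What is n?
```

Trace:
`a, c, n = 7, 16, 29` → a = 7; c = 16; n = 29
`a, c = c, a` → a = 16; c = 7
`c, n = n, c` → c = 29; n = 7
So n = 7

Answer: 7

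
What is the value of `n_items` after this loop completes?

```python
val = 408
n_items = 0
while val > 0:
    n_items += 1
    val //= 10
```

Count digits by repeated division by 10
`n_items` takes the values: 0 → 1 → 2 → 3

Answer: 3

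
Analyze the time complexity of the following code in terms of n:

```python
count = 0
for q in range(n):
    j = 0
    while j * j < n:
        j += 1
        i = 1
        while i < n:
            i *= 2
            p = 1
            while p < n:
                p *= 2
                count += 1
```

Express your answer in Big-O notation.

Each loop level contributes: n × √n × log n × log n. Multiplying the contributions gives O(n√n log² n).

Answer: O(n√n log² n)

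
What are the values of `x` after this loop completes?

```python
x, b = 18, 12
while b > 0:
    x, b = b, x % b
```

GCD of 18 and 12
`x` takes the values: 18 → 12 → 6

Answer: 6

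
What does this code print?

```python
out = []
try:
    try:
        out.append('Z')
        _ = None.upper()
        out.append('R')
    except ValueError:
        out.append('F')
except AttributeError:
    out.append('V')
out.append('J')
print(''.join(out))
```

Execution trace: 'Z' (inner try body) → 'V' (outer except AttributeError) → 'J' (after the try/except). Output: ZVJ

Answer: ZVJ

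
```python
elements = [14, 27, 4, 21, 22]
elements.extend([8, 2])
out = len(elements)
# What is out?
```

Trace:
`elements = [14, 27, 4, 21, 22]` → elements = [14, 27, 4, 21, 22]
`elements.extend([8, 2])` → elements = [14, 27, 4, 21, 22, 8, 2]
`out = len(elements)` → out = 7
So out = 7

Answer: 7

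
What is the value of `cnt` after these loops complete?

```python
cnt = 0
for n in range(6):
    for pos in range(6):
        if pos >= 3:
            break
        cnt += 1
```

Inner breaks at 3, outer runs 6 times
`cnt` takes the values: 0 → 1 → 2 → 3 → 4 → 5 → 6 → 7 → 8 → 9 → 10 → 11 → 12 → 13 → 14 → 15 → 16 → 17 → 18

Answer: 18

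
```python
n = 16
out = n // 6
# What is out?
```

Trace:
`n = 16` → n = 16
`out = n // 6` → out = 2
So out = 2

Answer: 2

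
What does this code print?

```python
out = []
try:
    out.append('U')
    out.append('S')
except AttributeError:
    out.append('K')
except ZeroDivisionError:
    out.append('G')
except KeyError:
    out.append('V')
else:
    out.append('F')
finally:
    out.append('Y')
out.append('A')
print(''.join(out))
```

Execution trace: 'U' (try body) → 'S' (try body, no exception) → 'F' (else) → 'Y' (finally) → 'A' (after the try/except). Output: USFYA

Answer: USFYA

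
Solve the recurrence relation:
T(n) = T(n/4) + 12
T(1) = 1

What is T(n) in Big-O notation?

Each step divides n by 4 and adds 12. After log_4(n) steps we reach T(1)=1. So T(n) = 12·log_4(n) + 1 = O(log n).

Answer: O(log n)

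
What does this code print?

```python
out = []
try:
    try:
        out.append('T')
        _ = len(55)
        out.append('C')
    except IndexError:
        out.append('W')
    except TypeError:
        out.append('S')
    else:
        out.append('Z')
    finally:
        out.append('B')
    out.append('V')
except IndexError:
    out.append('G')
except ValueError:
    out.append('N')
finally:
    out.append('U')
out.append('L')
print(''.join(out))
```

Execution trace: 'T' (inner try body) → 'S' (inner except TypeError) → 'B' (inner finally) → 'V' (try body, no exception) → 'U' (finally) → 'L' (after the try/except). Output: TSBVUL

Answer: TSBVUL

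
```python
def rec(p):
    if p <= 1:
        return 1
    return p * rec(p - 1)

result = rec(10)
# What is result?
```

rec(10) = 10 * 9 * 8 * 7 * 6 * 5 * 4 * 3 * 2 * 1 = 3628800

Answer: 3628800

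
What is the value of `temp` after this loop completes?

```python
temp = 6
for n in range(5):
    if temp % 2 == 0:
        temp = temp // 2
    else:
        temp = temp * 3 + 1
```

Collatz-style transformation from 6
`temp` takes the values: 6 → 3 → 10 → 5 → 16 → 8

Answer: 8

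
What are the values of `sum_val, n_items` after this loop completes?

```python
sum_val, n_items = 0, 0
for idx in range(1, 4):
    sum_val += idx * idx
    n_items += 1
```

Sum of squares and count
`sum_val, n_items` takes the values: (0, 0) → (1, 0) → (1, 1) → (5, 1) → (5, 2) → (14, 2) → (14, 3)

Answer: 14, 3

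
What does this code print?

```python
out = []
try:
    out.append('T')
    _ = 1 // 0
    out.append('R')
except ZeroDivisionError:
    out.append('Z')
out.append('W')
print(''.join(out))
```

Execution trace: 'T' (try body) → 'Z' (except ZeroDivisionError) → 'W' (after the try/except). Output: TZW

Answer: TZW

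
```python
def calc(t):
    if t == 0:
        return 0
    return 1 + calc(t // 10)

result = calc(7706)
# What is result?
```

Count of digits of 7706: 4

Answer: 4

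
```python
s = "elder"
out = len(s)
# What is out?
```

Trace:
`s = "elder"` → s = 'elder'
`out = len(s)` → out = 5
So out = 5

Answer: 5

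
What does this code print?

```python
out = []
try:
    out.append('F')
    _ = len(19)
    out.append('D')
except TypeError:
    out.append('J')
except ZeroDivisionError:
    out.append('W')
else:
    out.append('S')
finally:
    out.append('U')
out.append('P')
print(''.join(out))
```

Execution trace: 'F' (try body) → 'J' (except TypeError) → 'U' (finally) → 'P' (after the try/except). Output: FJUP

Answer: FJUP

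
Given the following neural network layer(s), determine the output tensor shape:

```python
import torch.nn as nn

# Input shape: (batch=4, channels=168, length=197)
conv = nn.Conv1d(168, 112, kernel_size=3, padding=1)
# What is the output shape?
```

Input: (4, 168, 197) -> Output: (4, 112, 197)

Answer: (4, 112, 197)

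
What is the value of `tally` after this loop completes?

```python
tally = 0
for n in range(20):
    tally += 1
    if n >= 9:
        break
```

Loop breaks when n reaches 9, tally is 10
`tally` takes the values: 0 → 1 → 2 → 3 → 4 → 5 → 6 → 7 → 8 → 9 → 10

Answer: 10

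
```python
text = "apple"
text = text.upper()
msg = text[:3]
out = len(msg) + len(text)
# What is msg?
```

Trace:
`text = "apple"` → text = 'apple'
`text = text.upper()` → text = 'APPLE'
`msg = text[:3]` → msg = 'APP'
`out = len(msg) + len(text)` → out = 8
So msg = 'APP'

Answer: 'APP'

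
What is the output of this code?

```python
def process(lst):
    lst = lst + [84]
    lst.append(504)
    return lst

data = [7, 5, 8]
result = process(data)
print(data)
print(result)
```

Key concept: rebinding parameter vs mutation.
Step by step:
`data = [7, 5, 8]` → data = [7, 5, 8]
`result = process(data)` → result = [7, 5, 8, 84, 504]
`print(data)` → prints [7, 5, 8]
`print(result)` → prints [7, 5, 8, 84, 504]

Answer:
[7, 5, 8]
[7, 5, 8, 84, 504]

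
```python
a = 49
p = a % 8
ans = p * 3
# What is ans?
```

Trace:
`a = 49` → a = 49
`p = a % 8` → p = 1
`ans = p * 3` → ans = 3
So ans = 3

Answer: 3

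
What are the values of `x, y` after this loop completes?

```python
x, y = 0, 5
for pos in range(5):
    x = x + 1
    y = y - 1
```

x goes 0→5, y goes 5→0
`x, y` takes the values: (0, 5) → (1, 5) → (1, 4) → (2, 4) → (2, 3) → (3, 3) → (3, 2) → (4, 2) → (4, 1) → (5, 1) → (5, 0)

Answer: 5, 0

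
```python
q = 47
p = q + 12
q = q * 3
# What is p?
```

Trace:
`q = 47` → q = 47
`p = q + 12` → p = 59
`q = q * 3` → q = 141
So p = 59

Answer: 59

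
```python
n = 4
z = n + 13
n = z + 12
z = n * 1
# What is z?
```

Trace:
`n = 4` → n = 4
`z = n + 13` → z = 17
`n = z + 12` → n = 29
`z = n * 1` → z = 29
So z = 29

Answer: 29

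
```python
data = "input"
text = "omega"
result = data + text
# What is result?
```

Trace:
`data = "input"` → data = 'input'
`text = "omega"` → text = 'omega'
`result = data + text` → result = 'inputomega'
So result = 'inputomega'

Answer: 'inputomega'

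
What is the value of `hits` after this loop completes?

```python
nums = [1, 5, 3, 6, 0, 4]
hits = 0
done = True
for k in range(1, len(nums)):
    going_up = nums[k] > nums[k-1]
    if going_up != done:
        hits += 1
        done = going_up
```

Count direction changes in [1, 5, 3, 6, 0, 4]
`hits` takes the values: 0 → 1 → 2 → 3 → 4

Answer: 4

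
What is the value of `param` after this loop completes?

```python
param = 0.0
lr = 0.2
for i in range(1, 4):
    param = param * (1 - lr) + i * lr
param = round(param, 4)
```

Moving average with lr=0.2
`param` takes the values: 0.0 → 0.2 → 0.56 → 1.048

Answer: 1.048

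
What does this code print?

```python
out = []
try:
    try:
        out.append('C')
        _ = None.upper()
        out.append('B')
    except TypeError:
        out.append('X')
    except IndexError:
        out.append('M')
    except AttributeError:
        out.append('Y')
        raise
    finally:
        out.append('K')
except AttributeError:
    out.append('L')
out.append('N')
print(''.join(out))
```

Execution trace: 'C' (inner try body) → 'Y' (inner except AttributeError) → 'K' (inner finally) → 'L' (outer except AttributeError) → 'N' (after the try/except). Output: CYKLN

Answer: CYKLN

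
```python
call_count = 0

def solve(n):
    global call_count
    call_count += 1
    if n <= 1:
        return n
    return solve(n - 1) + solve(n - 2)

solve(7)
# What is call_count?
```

Calls(n) = 1 + Calls(n-1) + Calls(n-2); Calls(0)=Calls(1)=1. For n=7 this gives 41.

Answer: 41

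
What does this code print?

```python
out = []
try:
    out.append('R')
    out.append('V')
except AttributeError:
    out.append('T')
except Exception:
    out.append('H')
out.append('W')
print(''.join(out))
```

Execution trace: 'R' (try body) → 'V' (try body, no exception) → 'W' (after the try/except). Output: RVW

Answer: RVW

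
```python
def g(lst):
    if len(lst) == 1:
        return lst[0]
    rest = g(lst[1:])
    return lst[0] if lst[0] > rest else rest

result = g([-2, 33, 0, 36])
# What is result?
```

Recursive max over [-2, 33, 0, 36] = 36

Answer: 36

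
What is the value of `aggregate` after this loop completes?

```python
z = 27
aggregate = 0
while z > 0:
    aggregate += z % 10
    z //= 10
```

Sum digits of 27
`aggregate` takes the values: 0 → 7 → 9

Answer: 9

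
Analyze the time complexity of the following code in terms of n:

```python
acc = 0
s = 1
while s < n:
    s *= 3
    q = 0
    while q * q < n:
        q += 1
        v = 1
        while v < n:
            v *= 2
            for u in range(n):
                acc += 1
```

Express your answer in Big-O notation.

Each loop level contributes: log n × √n × log n × n. Multiplying the contributions gives O(n√n log² n).

Answer: O(n√n log² n)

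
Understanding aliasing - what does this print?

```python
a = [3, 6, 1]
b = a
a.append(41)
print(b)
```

Key concept: basic list aliasing.
Step by step:
`a = [3, 6, 1]` → a = [3, 6, 1]
`b = a` → b = [3, 6, 1] (same object as a)
`a.append(41)` → a = [3, 6, 1, 41] (same object as b); b = [3, 6, 1, 41] (same object as a)
`print(b)` → prints [3, 6, 1, 41]

Answer: [3, 6, 1, 41]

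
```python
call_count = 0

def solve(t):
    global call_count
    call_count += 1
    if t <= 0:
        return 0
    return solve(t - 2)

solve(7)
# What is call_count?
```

Linear recursion stepping by 2: 5 calls from t=7 down to ≤0.

Answer: 5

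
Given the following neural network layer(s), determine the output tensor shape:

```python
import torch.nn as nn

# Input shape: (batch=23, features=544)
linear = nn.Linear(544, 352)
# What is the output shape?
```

Input: (23, 544) -> Output: (23, 352)

Answer: (23, 352)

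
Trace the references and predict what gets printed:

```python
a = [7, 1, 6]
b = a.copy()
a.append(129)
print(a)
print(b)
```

Key concept: list.copy() creates independent copy.
Step by step:
`a = [7, 1, 6]` → a = [7, 1, 6]
`b = a.copy()` → b = [7, 1, 6]
`a.append(129)` → a = [7, 1, 6, 129]
`print(a)` → prints [7, 1, 6, 129]
`print(b)` → prints [7, 1, 6]

Answer:
[7, 1, 6, 129]
[7, 1, 6]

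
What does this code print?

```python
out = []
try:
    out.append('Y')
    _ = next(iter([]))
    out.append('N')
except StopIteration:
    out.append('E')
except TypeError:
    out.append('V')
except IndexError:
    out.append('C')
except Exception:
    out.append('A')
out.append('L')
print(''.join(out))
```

Execution trace: 'Y' (try body) → 'E' (except StopIteration) → 'L' (after the try/except). Output: YEL

Answer: YEL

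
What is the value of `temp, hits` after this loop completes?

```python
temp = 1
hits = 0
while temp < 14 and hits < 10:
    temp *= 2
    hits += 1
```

Double until >= 14 or 10 iterations
`temp, hits` takes the values: (1, 0) → (2, 0) → (2, 1) → (4, 1) → (4, 2) → (8, 2) → (8, 3) → (16, 3) → (16, 4)

Answer: 16, 4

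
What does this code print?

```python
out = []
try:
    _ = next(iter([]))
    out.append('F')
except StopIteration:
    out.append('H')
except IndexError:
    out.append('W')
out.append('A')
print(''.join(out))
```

Execution trace: 'H' (except StopIteration) → 'A' (after the try/except). Output: HA

Answer: HA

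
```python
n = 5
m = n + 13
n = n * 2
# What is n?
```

Trace:
`n = 5` → n = 5
`m = n + 13` → m = 18
`n = n * 2` → n = 10
So n = 10

Answer: 10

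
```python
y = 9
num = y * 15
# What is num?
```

Trace:
`y = 9` → y = 9
`num = y * 15` → num = 135
So num = 135

Answer: 135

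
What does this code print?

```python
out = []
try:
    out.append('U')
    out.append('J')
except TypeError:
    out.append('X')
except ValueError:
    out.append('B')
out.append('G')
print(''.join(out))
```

Execution trace: 'U' (try body) → 'J' (try body, no exception) → 'G' (after the try/except). Output: UJG

Answer: UJG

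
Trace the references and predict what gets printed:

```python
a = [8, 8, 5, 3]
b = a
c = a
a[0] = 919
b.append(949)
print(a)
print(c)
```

Key concept: multiple aliases.
Step by step:
`a = [8, 8, 5, 3]` → a = [8, 8, 5, 3]
`b = a` → b = [8, 8, 5, 3] (same object as a)
`c = a` → c = [8, 8, 5, 3] (same object as a, b)
`a[0] = 919` → a = [919, 8, 5, 3] (same object as b, c); b = [919, 8, 5, 3] (same object as a, c); c = [919, 8, 5, 3] (same object as a, b)
`b.append(949)` → a = [919, 8, 5, 3, 949] (same object as b, c); b = [919, 8, 5, 3, 949] (same object as a, c); c = [919, 8, 5, 3, 949] (same object as a, b)
`print(a)` → prints [919, 8, 5, 3, 949]
`print(c)` → prints [919, 8, 5, 3, 949]

Answer:
[919, 8, 5, 3, 949]
[919, 8, 5, 3, 949]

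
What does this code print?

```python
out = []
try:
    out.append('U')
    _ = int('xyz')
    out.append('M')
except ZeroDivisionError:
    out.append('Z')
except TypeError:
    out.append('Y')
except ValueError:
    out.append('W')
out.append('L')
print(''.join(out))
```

Execution trace: 'U' (try body) → 'W' (except ValueError) → 'L' (after the try/except). Output: UWL

Answer: UWL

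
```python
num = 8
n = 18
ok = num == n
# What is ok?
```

Trace:
`num = 8` → num = 8
`n = 18` → n = 18
`ok = num == n` → ok = False
So ok = False

Answer: False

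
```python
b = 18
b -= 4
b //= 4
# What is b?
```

Trace:
`b = 18` → b = 18
`b -= 4` → b = 14
`b //= 4` → b = 3
So b = 3

Answer: 3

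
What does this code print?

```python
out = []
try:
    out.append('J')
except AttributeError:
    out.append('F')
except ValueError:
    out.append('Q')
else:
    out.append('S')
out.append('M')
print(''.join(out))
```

Execution trace: 'J' (try body, no exception) → 'S' (else) → 'M' (after the try/except). Output: JSM

Answer: JSM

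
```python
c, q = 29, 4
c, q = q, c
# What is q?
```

Trace:
`c, q = 29, 4` → c = 29; q = 4
`c, q = q, c` → c = 4; q = 29
So q = 29

Answer: 29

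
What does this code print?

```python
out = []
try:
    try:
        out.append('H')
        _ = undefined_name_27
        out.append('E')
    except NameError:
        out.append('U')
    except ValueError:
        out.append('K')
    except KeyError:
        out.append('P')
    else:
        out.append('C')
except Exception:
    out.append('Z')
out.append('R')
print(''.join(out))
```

Execution trace: 'H' (inner try body) → 'U' (inner except NameError) → 'R' (after the try/except). Output: HUR

Answer: HUR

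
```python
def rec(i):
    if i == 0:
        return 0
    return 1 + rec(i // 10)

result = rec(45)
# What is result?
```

Count of digits of 45: 2

Answer: 2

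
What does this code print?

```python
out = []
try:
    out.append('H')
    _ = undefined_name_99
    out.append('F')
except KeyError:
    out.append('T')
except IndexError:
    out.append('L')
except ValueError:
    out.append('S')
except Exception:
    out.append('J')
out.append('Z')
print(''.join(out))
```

Execution trace: 'H' (try body) → 'J' (except Exception) → 'Z' (after the try/except). Output: HJZ

Answer: HJZ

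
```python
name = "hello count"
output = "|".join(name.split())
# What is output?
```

Trace:
`name = "hello count"` → name = 'hello count'
`output = "|".join(name.split())` → output = 'hello|count'
So output = 'hello|count'

Answer: 'hello|count'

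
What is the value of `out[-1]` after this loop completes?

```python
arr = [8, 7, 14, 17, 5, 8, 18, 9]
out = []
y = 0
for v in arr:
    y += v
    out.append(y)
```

Cumulative sum ends at 86
`out` takes the values: [] → [8] → [8, 15] → [8, 15, 29] → [8, 15, 29, 46] → [8, 15, 29, 46, 51] → [8, 15, 29, 46, 51, 59] → [8, 15, 29, 46, 51, 59, 77] → [8, 15, 29, 46, 51, 59, 77, 86]
So `out[-1]` = 86

Answer: 86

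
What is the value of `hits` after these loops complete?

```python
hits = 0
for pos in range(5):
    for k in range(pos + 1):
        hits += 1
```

Triangle: 1 + 2 + ... + 5
`hits` takes the values: 0 → 1 → 2 → 3 → 4 → 5 → 6 → 7 → 8 → 9 → 10 → 11 → 12 → 13 → 14 → 15

Answer: 15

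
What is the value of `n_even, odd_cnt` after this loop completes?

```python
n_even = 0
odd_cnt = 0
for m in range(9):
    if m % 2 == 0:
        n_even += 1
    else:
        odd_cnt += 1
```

Count evens and odds in range(9)
`n_even, odd_cnt` takes the values: (0, 0) → (1, 0) → (1, 1) → (2, 1) → (2, 2) → (3, 2) → (3, 3) → (4, 3) → (4, 4) → (5, 4)

Answer: 5, 4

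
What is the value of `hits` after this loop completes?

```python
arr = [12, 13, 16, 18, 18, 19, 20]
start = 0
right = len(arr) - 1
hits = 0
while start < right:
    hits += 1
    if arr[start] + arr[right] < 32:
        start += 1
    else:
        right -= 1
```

Steps to find pair summing to 32
`hits` takes the values: 0 → 1 → 2 → 3 → 4 → 5 → 6

Answer: 6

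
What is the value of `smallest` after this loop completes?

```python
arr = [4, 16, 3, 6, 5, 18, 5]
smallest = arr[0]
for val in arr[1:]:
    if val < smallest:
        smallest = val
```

Minimum of [4, 16, 3, 6, 5, 18, 5]
`smallest` takes the values: 4 → 3

Answer: 3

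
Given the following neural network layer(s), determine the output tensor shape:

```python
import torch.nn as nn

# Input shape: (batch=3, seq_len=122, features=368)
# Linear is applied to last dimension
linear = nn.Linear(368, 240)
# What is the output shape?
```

Input: (3, 122, 368) -> Output: (3, 122, 240)

Answer: (3, 122, 240)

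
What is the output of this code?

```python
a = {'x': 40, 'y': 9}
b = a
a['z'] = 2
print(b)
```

Key concept: dict aliasing.
Step by step:
`a = {'x': 40, 'y': 9}` → a = {'x': 40, 'y': 9}
`b = a` → b = {'x': 40, 'y': 9} (same object as a)
`a['z'] = 2` → a = {'x': 40, 'y': 9, 'z': 2} (same object as b); b = {'x': 40, 'y': 9, 'z': 2} (same object as a)
`print(b)` → prints {'x': 40, 'y': 9, 'z': 2}

Answer: {'x': 40, 'y': 9, 'z': 2}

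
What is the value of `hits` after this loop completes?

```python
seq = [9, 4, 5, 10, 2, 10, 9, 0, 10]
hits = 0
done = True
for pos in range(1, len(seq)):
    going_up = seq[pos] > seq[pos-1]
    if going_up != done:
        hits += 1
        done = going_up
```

Count direction changes in [9, 4, 5, 10, 2, 10, 9, 0, 10]
`hits` takes the values: 0 → 1 → 2 → 3 → 4 → 5 → 6

Answer: 6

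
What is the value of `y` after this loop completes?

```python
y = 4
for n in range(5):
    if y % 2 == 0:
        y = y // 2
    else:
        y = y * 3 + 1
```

Collatz-style transformation from 4
`y` takes the values: 4 → 2 → 1 → 4 → 2 → 1

Answer: 1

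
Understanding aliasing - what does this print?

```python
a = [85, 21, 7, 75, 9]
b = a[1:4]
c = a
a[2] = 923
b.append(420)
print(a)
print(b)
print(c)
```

Key concept: slice vs alias.
Step by step:
`a = [85, 21, 7, 75, 9]` → a = [85, 21, 7, 75, 9]
`b = a[1:4]` → b = [21, 7, 75]
`c = a` → c = [85, 21, 7, 75, 9] (same object as a)
`a[2] = 923` → a = [85, 21, 923, 75, 9] (same object as c); c = [85, 21, 923, 75, 9] (same object as a)
`b.append(420)` → b = [21, 7, 75, 420]
`print(a)` → prints [85, 21, 923, 75, 9]
`print(b)` → prints [21, 7, 75, 420]
`print(c)` → prints [85, 21, 923, 75, 9]

Answer:
[85, 21, 923, 75, 9]
[21, 7, 75, 420]
[85, 21, 923, 75, 9]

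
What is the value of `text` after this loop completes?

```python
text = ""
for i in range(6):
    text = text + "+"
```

Repeat '+' 6 times
`text` takes the values: "" → "+" → "++" → "+++" → "++++" → "+++++" → "++++++"

Answer: "++++++"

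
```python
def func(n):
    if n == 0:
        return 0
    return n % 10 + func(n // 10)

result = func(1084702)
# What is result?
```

Sum of digits of 1084702: 2 + 0 + 7 + 4 + 8 + 0 + 1 = 22

Answer: 22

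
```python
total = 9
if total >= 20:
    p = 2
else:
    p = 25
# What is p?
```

Trace:
`total = 9` → total = 9
`if total >= 20: ...` → total >= 20 is False, take else branch → p = 25
So p = 25

Answer: 25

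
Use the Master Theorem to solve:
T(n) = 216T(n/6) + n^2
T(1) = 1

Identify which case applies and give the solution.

a=216, b=6, f(n)=n^2. log_6(216) = 3. Since c=2 < 3, Case 1 applies: T(n) = Θ(n^log_b(a)) = O(n^3).

Answer: O(n^3) - Case 1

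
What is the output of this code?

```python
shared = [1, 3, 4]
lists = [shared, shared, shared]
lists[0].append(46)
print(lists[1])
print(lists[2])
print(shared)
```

Key concept: list of same reference.
Step by step:
`shared = [1, 3, 4]` → shared = [1, 3, 4]
`lists = [shared, shared, shared]` → lists = [[1, 3, 4], [1, 3, 4], [1, 3, 4]]
`lists[0].append(46)` → shared = [1, 3, 4, 46]; lists = [[1, 3, 4, 46], [1, 3, 4, 46], [1, 3, 4, 46]]
`print(lists[1])` → prints [1, 3, 4, 46]
`print(lists[2])` → prints [1, 3, 4, 46]
`print(shared)` → prints [1, 3, 4, 46]

Answer:
[1, 3, 4, 46]
[1, 3, 4, 46]
[1, 3, 4, 46]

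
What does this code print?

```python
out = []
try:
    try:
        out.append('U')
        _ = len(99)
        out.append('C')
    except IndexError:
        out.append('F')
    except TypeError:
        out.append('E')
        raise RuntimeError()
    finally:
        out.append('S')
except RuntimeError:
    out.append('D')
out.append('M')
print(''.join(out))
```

Execution trace: 'U' (inner try body) → 'E' (inner except TypeError) → 'S' (inner finally) → 'D' (outer except RuntimeError) → 'M' (after the try/except). Output: UESDM

Answer: UESDM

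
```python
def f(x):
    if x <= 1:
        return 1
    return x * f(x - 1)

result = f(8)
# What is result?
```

f(8) = 8 * 7 * 6 * 5 * 4 * 3 * 2 * 1 = 40320

Answer: 40320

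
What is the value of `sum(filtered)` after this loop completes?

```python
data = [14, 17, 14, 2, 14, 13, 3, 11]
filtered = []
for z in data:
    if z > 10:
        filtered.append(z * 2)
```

Sum of doubled values > 10
`filtered` takes the values: [] → [28] → [28, 34] → [28, 34, 28] → [28, 34, 28, 28] → [28, 34, 28, 28, 26] → [28, 34, 28, 28, 26, 22]
So `sum(filtered)` = 166

Answer: 166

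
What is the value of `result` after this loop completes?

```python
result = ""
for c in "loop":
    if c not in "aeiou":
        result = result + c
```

Remove vowels from 'loop'
`result` takes the values: "" → "l" → "lp"

Answer: "lp"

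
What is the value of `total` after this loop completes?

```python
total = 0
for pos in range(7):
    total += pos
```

Sum of 0 to 6 = 21
`total` takes the values: 0 → 1 → 3 → 6 → 10 → 15 → 21

Answer: 21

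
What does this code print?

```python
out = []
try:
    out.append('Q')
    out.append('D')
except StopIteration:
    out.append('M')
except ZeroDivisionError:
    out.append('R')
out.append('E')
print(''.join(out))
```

Execution trace: 'Q' (try body) → 'D' (try body, no exception) → 'E' (after the try/except). Output: QDE

Answer: QDE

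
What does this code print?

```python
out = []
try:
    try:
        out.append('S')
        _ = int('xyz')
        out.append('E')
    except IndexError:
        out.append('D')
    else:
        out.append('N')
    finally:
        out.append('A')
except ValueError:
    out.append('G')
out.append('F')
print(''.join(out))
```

Execution trace: 'S' (try body) → 'A' (finally) → 'G' (outer except ValueError) → 'F' (after the try/except). Output: SAGF

Answer: SAGF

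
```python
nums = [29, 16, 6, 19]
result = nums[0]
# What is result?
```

Trace:
`nums = [29, 16, 6, 19]` → nums = [29, 16, 6, 19]
`result = nums[0]` → result = 29
So result = 29

Answer: 29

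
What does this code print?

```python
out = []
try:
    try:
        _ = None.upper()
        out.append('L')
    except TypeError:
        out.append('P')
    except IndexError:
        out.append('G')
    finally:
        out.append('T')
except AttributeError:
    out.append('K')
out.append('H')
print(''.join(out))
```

Execution trace: 'T' (finally) → 'K' (outer except AttributeError) → 'H' (after the try/except). Output: TKH

Answer: TKH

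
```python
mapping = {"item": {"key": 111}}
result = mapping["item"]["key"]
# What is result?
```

Trace:
`mapping = {"item": {"key": 111}}` → mapping = {'item': {'key': 111}}
`result = mapping["item"]["key"]` → result = 111
So result = 111

Answer: 111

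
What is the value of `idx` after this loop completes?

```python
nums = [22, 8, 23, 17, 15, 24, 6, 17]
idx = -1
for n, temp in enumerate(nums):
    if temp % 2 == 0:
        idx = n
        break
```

First even number index in [22, 8, 23, 17, 15, 24, 6, 17]
`idx` takes the values: -1 → 0

Answer: 0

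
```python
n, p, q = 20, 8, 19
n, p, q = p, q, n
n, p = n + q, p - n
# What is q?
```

Trace:
`n, p, q = 20, 8, 19` → n = 20; p = 8; q = 19
`n, p, q = p, q, n` → n = 8; p = 19; q = 20
`n, p = n + q, p - n` → n = 28; p = 11
So q = 20

Answer: 20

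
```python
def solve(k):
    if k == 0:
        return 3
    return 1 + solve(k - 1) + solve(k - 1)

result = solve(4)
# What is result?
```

solve(k) = 1 + 2·solve(k-1), solve(0)=3. Closed form: (3+1)·2^4 - 1 = 63.

Answer: 63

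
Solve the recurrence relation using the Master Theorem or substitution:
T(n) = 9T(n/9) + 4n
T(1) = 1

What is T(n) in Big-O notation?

By Master Theorem: a=9, b=9, f(n)=4n. Since log_9(9) = 1 and f(n) = Θ(n^1), Case 2 applies. T(n) = O(n log n).

Answer: O(n log n)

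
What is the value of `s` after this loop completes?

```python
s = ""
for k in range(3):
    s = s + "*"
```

Repeat '*' 3 times
`s` takes the values: "" → "*" → "**" → "***"

Answer: "***"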